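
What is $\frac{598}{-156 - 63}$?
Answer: $- \frac{598}{219} \approx -2.7306$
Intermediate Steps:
$\frac{598}{-156 - 63} = \frac{598}{-219} = 598 \left(- \frac{1}{219}\right) = - \frac{598}{219}$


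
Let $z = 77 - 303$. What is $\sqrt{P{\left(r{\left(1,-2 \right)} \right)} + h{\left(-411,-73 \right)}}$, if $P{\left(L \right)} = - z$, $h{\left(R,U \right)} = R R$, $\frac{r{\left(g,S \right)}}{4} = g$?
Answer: $\sqrt{169147} \approx 411.27$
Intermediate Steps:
$z = -226$ ($z = 77 - 303 = -226$)
$r{\left(g,S \right)} = 4 g$
$h{\left(R,U \right)} = R^{2}$
$P{\left(L \right)} = 226$ ($P{\left(L \right)} = \left(-1\right) \left(-226\right) = 226$)
$\sqrt{P{\left(r{\left(1,-2 \right)} \right)} + h{\left(-411,-73 \right)}} = \sqrt{226 + \left(-411\right)^{2}} = \sqrt{226 + 168921} = \sqrt{169147}$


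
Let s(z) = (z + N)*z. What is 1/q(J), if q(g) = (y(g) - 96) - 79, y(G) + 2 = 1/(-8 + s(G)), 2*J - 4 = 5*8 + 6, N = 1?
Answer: -642/113633 ≈ -0.0056498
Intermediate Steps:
s(z) = z*(1 + z) (s(z) = (z + 1)*z = (1 + z)*z = z*(1 + z))
J = 25 (J = 2 + (5*8 + 6)/2 = 2 + (40 + 6)/2 = 2 + (1/2)*46 = 2 + 23 = 25)
y(G) = -2 + 1/(-8 + G*(1 + G))
q(g) = -175 + (17 - 2*g*(1 + g))/(-8 + g*(1 + g)) (q(g) = ((17 - 2*g*(1 + g))/(-8 + g*(1 + g)) - 96) - 79 = (-96 + (17 - 2*g*(1 + g))/(-8 + g*(1 + g))) - 79 = -175 + (17 - 2*g*(1 + g))/(-8 + g*(1 + g)))
1/q(J) = 1/((1417 - 177*25*(1 + 25))/(-8 + 25*(1 + 25))) = 1/((1417 - 177*25*26)/(-8 + 25*26)) = 1/((1417 - 115050)/(-8 + 650)) = 1/(-113633/642) = -642/113633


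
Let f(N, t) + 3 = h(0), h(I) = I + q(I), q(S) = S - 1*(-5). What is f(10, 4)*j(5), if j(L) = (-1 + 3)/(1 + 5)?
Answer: ⅔ ≈ 0.66667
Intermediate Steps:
q(S) = 5 + S (q(S) = S + 5 = 5 + S)
h(I) = 5 + 2*I (h(I) = I + (5 + I) = 5 + 2*I)
f(N, t) = 2 (f(N, t) = -3 + (5 + 2*0) = -3 + (5 + 0) = -3 + 5 = 2)
j(L) = ⅓ (j(L) = 2/6 = 2*(⅙) = ⅓)
f(10, 4)*j(5) = 2*(⅓) = ⅔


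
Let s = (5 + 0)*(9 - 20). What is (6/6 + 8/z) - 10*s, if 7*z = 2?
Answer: 579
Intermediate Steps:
z = 2/7 (z = (⅐)*2 = 2/7 ≈ 0.28571)
s = -55 (s = 5*(-11) = -55)
(6/6 + 8/z) - 10*s = (6/6 + 8/(2/7)) - 10*(-55) = (6*(⅙) + 8*(7/2)) + 550 = (1 + 28) + 550 = 29 + 550 = 579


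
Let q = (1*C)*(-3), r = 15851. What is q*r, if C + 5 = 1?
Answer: 190212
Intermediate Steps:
C = -4 (C = -5 + 1 = -4)
q = 12 (q = (1*(-4))*(-3) = -4*(-3) = 12)
q*r = 12*15851 = 190212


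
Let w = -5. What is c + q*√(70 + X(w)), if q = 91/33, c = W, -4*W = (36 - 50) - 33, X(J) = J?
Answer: 47/4 + 91*√65/33 ≈ 33.982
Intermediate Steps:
W = 47/4 (W = -((36 - 50) - 33)/4 = -(-14 - 33)/4 = -¼*(-47) = 47/4 ≈ 11.750)
c = 47/4 ≈ 11.750
q = 91/33 (q = 91*(1/33) = 91/33 ≈ 2.7576)
c + q*√(70 + X(w)) = 47/4 + 91*√(70 - 5)/33 = 47/4 + 91*√65/33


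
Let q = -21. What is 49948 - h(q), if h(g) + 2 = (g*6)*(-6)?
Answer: 49194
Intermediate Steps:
h(g) = -2 - 36*g (h(g) = -2 + (g*6)*(-6) = -2 + (6*g)*(-6) = -2 - 36*g)
49948 - h(q) = 49948 - (-2 - 36*(-21)) = 49948 - (-2 + 756) = 49948 - 1*754 = 49948 - 754 = 49194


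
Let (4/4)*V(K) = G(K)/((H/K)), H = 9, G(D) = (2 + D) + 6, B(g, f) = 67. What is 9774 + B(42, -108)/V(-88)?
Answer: 68809563/7040 ≈ 9774.1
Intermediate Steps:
G(D) = 8 + D
V(K) = K*(8 + K)/9 (V(K) = (8 + K)/((9/K)) = (8 + K)*(K/9) = K*(8 + K)/9)
9774 + B(42, -108)/V(-88) = 9774 + 67/(((⅑)*(-88)*(8 - 88))) = 9774 + 67/(((⅑)*(-88)*(-80))) = 9774 + 67/(7040/9) = 9774 + 67*(9/7040) = 9774 + 603/7040 = 68809563/7040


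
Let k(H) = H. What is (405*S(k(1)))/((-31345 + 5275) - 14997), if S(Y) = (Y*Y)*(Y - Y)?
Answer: 0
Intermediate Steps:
S(Y) = 0 (S(Y) = Y²*0 = 0)
(405*S(k(1)))/((-31345 + 5275) - 14997) = (405*0)/((-31345 + 5275) - 14997) = 0/(-26070 - 14997) = 0/(-41067) = 0*(-1/41067) = 0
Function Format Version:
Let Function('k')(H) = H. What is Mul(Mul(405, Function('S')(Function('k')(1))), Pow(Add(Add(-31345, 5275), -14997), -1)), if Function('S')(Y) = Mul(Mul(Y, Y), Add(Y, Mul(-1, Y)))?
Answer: 0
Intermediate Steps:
Function('S')(Y) = 0 (Function('S')(Y) = Mul(Pow(Y, 2), 0) = 0)
Mul(Mul(405, Function('S')(Function('k')(1))), Pow(Add(Add(-31345, 5275), -14997), -1)) = Mul(Mul(405, 0), Pow(Add(Add(-31345, 5275), -14997), -1)) = Mul(0, Pow(Add(-26070, -14997), -1)) = Mul(0, Pow(-41067, -1)) = Mul(0, Rational(-1, 41067)) = 0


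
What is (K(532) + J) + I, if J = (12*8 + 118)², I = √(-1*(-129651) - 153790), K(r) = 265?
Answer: 46061 + I*√24139 ≈ 46061.0 + 155.37*I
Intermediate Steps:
I = I*√24139 (I = √(129651 - 153790) = √(-24139) = I*√24139 ≈ 155.37*I)
J = 45796 (J = (96 + 118)² = 214² = 45796)
(K(532) + J) + I = (265 + 45796) + I*√24139 = 46061 + I*√24139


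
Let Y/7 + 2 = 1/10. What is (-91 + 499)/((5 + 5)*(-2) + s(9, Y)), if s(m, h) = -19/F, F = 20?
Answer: -8160/419 ≈ -19.475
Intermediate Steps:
Y = -133/10 (Y = -14 + 7/10 = -133/10 ≈ -13.300)
s(m, h) = -19/20
(-91 + 499)/((5 + 5)*(-2) + s(9, Y)) = (-91 + 499)/((5 + 5)*(-2) - 19/20) = 408/(10*(-2) - 19/20) = 408/(-20 - 19/20) = 408/(-419/20) = 408*(-20/419) = -8160/419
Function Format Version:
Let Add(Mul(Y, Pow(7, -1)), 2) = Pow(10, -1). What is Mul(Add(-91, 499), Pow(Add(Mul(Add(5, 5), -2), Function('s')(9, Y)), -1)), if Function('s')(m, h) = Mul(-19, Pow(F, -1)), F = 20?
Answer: Rational(-8160, 419) ≈ -19.475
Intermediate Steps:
Y = Rational(-133, 10) (Y = Add(-14, Mul(7, Pow(10, -1))) = Add(-14, Mul(7, Rational(1, 10))) = Add(-14, Rational(7, 10)) = Rational(-133, 10) ≈ -13.300)
Function('s')(m, h) = Rational(-19, 20) (Function('s')(m, h) = Mul(-19, Pow(20, -1)) = Mul(-19, Rational(1, 20)) = Rational(-19, 20))
Mul(Add(-91, 499), Pow(Add(Mul(Add(5, 5), -2), Function('s')(9, Y)), -1)) = Mul(Add(-91, 499), Pow(Add(Mul(Add(5, 5), -2), Rational(-19, 20)), -1)) = Mul(408, Pow(Add(Mul(10, -2), Rational(-19, 20)), -1)) = Mul(408, Pow(Add(-20, Rational(-19, 20)), -1)) = Mul(408, Pow(Rational(-419, 20), -1)) = Mul(408, Rational(-20, 419)) = Rational(-8160, 419)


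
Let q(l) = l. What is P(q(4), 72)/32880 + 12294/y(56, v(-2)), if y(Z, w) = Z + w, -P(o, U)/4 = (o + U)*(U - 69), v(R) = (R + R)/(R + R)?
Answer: 2806769/13015 ≈ 215.66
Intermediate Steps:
v(R) = 1 (v(R) = (2*R)/((2*R)) = (2*R)*(1/(2*R)) = 1)
P(o, U) = -4*(-69 + U)*(U + o) (P(o, U) = -4*(o + U)*(U - 69) = -4*(U + o)*(-69 + U) = -4*(-69 + U)*(U + o))
P(q(4), 72)/32880 + 12294/y(56, v(-2)) = (-4*72² + 276*72 + 276*4 - 4*72*4)/32880 + 12294/(56 + 1) = (-4*5184 + 19872 + 1104 - 1152)*(1/32880) + 12294/57 = (-20736 + 19872 + 1104 - 1152)*(1/32880) + 12294*(1/57) = -912*1/32880 + 4098/19 = -19/685 + 4098/19 = 2806769/13015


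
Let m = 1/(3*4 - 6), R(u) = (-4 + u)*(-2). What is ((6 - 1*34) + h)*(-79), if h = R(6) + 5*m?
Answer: 14773/6 ≈ 2462.2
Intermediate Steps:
R(u) = 8 - 2*u
m = ⅙ (m = 1/(12 - 6) = 1/6 = ⅙ ≈ 0.16667)
h = -19/6 (h = (8 - 2*6) + 5*(⅙) = (8 - 12) + ⅚ = -4 + ⅚ = -19/6 ≈ -3.1667)
((6 - 1*34) + h)*(-79) = ((6 - 1*34) - 19/6)*(-79) = ((6 - 34) - 19/6)*(-79) = (-28 - 19/6)*(-79) = -187/6*(-79) = 14773/6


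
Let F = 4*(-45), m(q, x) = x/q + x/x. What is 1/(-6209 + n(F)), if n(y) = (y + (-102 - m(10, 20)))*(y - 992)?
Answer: 1/327811 ≈ 3.0505e-6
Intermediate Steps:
m(q, x) = 1 + x/q (m(q, x) = x/q + 1 = 1 + x/q)
F = -180
n(y) = (-992 + y)*(-105 + y) (n(y) = (y + (-102 - (10 + 20)/10))*(y - 992) = (y + (-102 - 30/10))*(-992 + y) = (y + (-102 - 1*3))*(-992 + y) = (y + (-102 - 3))*(-992 + y) = (y - 105)*(-992 + y) = (-105 + y)*(-992 + y) = (-992 + y)*(-105 + y))
1/(-6209 + n(F)) = 1/(-6209 + (104160 + (-180)**2 - 1097*(-180))) = 1/(-6209 + (104160 + 32400 + 197460)) = 1/(-6209 + 334020) = 1/327811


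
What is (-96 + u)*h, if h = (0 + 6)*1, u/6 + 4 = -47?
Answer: -2412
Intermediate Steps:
u = -306 (u = -24 + 6*(-47) = -24 - 282 = -306)
h = 6 (h = 6*1 = 6)
(-96 + u)*h = (-96 - 306)*6 = -402*6 = -2412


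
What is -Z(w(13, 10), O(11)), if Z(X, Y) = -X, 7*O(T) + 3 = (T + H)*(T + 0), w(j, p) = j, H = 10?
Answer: 13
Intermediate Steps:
O(T) = -3/7 + T*(10 + T)/7 (O(T) = -3/7 + ((T + 10)*(T + 0))/7 = -3/7 + ((10 + T)*T)/7 = -3/7 + (T*(10 + T))/7 = -3/7 + T*(10 + T)/7)
-Z(w(13, 10), O(11)) = -(-1)*13 = -1*(-13) = 13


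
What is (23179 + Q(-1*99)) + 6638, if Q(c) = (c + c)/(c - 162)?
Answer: 864715/29 ≈ 29818.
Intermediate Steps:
Q(c) = 2*c/(-162 + c) (Q(c) = (2*c)/(-162 + c) = 2*c/(-162 + c))
(23179 + Q(-1*99)) + 6638 = (23179 + 2*(-1*99)/(-162 - 1*99)) + 6638 = (23179 + 2*(-99)/(-162 - 99)) + 6638 = (23179 + 2*(-99)/(-261)) + 6638 = (23179 + 2*(-99)*(-1/261)) + 6638 = (23179 + 22/29) + 6638 = 672213/29 + 6638 = 864715/29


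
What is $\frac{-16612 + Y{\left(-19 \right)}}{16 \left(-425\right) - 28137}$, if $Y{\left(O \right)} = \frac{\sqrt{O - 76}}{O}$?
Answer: $\frac{16612}{34937} + \frac{i \sqrt{95}}{663803} \approx 0.47548 + 1.4683 \cdot 10^{-5} i$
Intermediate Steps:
$Y{\left(O \right)} = \frac{\sqrt{-76 + O}}{O}$
$\frac{-16612 + Y{\left(-19 \right)}}{16 \left(-425\right) - 28137} = \frac{-16612 + \frac{\sqrt{-76 - 19}}{-19}}{16 \left(-425\right) - 28137} = \frac{-16612 - \frac{\sqrt{-95}}{19}}{-6800 - 28137} = \frac{-16612 - \frac{i \sqrt{95}}{19}}{-34937} = \left(-16612 - \frac{i \sqrt{95}}{19}\right) \left(- \frac{1}{34937}\right) = \frac{16612}{34937} + \frac{i \sqrt{95}}{663803}$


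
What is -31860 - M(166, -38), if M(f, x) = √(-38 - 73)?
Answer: -31860 - I*√111 ≈ -31860.0 - 10.536*I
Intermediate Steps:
M(f, x) = I*√111 (M(f, x) = √(-111) = I*√111)
-31860 - M(166, -38) = -31860 - I*√111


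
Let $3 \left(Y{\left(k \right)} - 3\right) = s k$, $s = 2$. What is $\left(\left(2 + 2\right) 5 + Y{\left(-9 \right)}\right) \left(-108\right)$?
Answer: $-1836$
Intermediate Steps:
$Y{\left(k \right)} = 3 + \frac{2 k}{3}$
$\left(\left(2 + 2\right) 5 + Y{\left(-9 \right)}\right) \left(-108\right) = \left(\left(2 + 2\right) 5 + \left(3 + \frac{2}{3} \left(-9\right)\right)\right) \left(-108\right) = \left(4 \cdot 5 + \left(3 - 6\right)\right) \left(-108\right) = \left(20 - 3\right) \left(-108\right) = 17 \left(-108\right) = -1836$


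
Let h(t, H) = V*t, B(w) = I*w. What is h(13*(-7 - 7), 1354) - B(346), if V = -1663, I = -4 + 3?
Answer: 303012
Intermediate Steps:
I = -1
B(w) = -w
h(t, H) = -1663*t
h(13*(-7 - 7), 1354) - B(346) = -21619*(-7 - 7) - (-1)*346 = -21619*(-14) - 1*(-346) = -1663*(-182) + 346 = 302666 + 346 = 303012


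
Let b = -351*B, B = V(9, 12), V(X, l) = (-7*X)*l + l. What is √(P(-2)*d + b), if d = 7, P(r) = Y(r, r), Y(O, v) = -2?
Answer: √261130 ≈ 511.01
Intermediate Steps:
P(r) = -2
V(X, l) = l - 7*X*l (V(X, l) = -7*X*l + l = l - 7*X*l)
B = -744 (B = 12*(1 - 7*9) = 12*(1 - 63) = 12*(-62) = -744)
b = 261144 (b = -351/(1/(-744)) = -351/(-1/744) = -351*(-744) = 261144)
√(P(-2)*d + b) = √(-2*7 + 261144) = √(-14 + 261144) = √261130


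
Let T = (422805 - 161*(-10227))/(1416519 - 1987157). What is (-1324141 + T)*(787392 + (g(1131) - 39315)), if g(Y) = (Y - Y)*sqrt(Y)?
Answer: -6893321929969035/6959 ≈ -9.9056e+11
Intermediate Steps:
g(Y) = 0 (g(Y) = 0*sqrt(Y) = 0)
T = -25236/6959 (T = (422805 + 1646547)/(-570638) = 2069352*(-1/570638) = -25236/6959 ≈ -3.6264)
(-1324141 + T)*(787392 + (g(1131) - 39315)) = (-1324141 - 25236/6959)*(787392 + (0 - 39315)) = -9214722455*(787392 - 39315)/6959 = -9214722455/6959*748077 = -6893321929969035/6959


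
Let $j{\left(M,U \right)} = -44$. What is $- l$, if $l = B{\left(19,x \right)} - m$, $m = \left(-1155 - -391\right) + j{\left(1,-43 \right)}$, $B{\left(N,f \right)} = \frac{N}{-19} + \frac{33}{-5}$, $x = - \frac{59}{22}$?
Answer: $- \frac{4002}{5} \approx -800.4$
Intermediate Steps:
$x = - \frac{59}{22}$ ($x = \left(-59\right) \frac{1}{22} = - \frac{59}{22} \approx -2.6818$)
$B{\left(N,f \right)} = - \frac{33}{5} - \frac{N}{19}$ ($B{\left(N,f \right)} = N \left(- \frac{1}{19}\right) + 33 \left(- \frac{1}{5}\right) = - \frac{N}{19} - \frac{33}{5} = - \frac{33}{5} - \frac{N}{19}$)
$m = -808$ ($m = \left(-1155 - -391\right) - 44 = \left(-1155 + 391\right) - 44 = -764 - 44 = -808$)
$l = \frac{4002}{5}$ ($l = \left(- \frac{33}{5} - 1\right) - -808 = \left(- \frac{33}{5} - 1\right) + 808 = - \frac{38}{5} + 808 = \frac{4002}{5} \approx 800.4$)
$- l = \left(-1\right) \frac{4002}{5} = - \frac{4002}{5}$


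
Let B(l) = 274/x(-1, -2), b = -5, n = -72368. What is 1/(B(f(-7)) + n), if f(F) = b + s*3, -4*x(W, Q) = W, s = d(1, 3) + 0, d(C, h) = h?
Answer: -1/71272 ≈ -1.4031e-5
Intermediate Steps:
s = 3 (s = 3 + 0 = 3)
x(W, Q) = -W/4
f(F) = 4 (f(F) = -5 + 3*3 = -5 + 9 = 4)
B(l) = 1096 (B(l) = 274/((-1/4*(-1))) = 274/(1/4) = 274*4 = 1096)
1/(B(f(-7)) + n) = 1/(1096 - 72368) = 1/(-71272) = -1/71272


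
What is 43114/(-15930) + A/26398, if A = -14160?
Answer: -340923043/105130035 ≈ -3.2429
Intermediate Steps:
43114/(-15930) + A/26398 = 43114/(-15930) - 14160/26398 = 43114*(-1/15930) - 14160*1/26398 = -21557/7965 - 7080/13199 = -340923043/105130035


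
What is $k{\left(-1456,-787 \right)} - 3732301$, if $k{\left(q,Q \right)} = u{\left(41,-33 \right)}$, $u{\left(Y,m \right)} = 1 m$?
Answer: $-3732334$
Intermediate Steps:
$u{\left(Y,m \right)} = m$
$k{\left(q,Q \right)} = -33$
$k{\left(-1456,-787 \right)} - 3732301 = -33 - 3732301 = -3732334$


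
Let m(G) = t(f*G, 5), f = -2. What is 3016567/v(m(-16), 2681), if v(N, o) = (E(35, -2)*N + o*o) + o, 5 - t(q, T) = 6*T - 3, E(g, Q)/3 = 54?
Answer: 3016567/7186878 ≈ 0.41973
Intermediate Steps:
E(g, Q) = 162 (E(g, Q) = 3*54 = 162)
t(q, T) = 8 - 6*T (t(q, T) = 5 - (6*T - 3) = 5 - (-3 + 6*T) = 5 + (3 - 6*T) = 8 - 6*T)
m(G) = -22 (m(G) = 8 - 6*5 = 8 - 30 = -22)
v(N, o) = o + o**2 + 162*N (v(N, o) = (162*N + o*o) + o = (162*N + o**2) + o = (o**2 + 162*N) + o = o + o**2 + 162*N)
3016567/v(m(-16), 2681) = 3016567/(2681 + 2681**2 + 162*(-22)) = 3016567/(2681 + 7187761 - 3564) = 3016567/7186878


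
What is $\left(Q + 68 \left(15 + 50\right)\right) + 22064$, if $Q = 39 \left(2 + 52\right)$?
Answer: $28590$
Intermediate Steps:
$Q = 2106$ ($Q = 39 \cdot 54 = 2106$)
$\left(Q + 68 \left(15 + 50\right)\right) + 22064 = \left(2106 + 68 \left(15 + 50\right)\right) + 22064 = \left(2106 + 68 \cdot 65\right) + 22064 = \left(2106 + 4420\right) + 22064 = 6526 + 22064 = 28590$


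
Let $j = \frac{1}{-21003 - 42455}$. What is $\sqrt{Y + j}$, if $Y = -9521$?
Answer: $\frac{13 i \sqrt{226865586358}}{63458} \approx 97.576 i$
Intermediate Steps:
$j = - \frac{1}{63458}$ ($j = \frac{1}{-63458} = - \frac{1}{63458} \approx -1.5758 \cdot 10^{-5}$)
$\sqrt{Y + j} = \sqrt{-9521 - \frac{1}{63458}} = \sqrt{- \frac{604183619}{63458}} = \frac{13 i \sqrt{226865586358}}{63458}$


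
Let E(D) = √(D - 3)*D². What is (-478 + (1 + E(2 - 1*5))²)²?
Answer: 925425 - 34668*I*√6 ≈ 9.2543e+5 - 84919.0*I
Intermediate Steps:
E(D) = D²*√(-3 + D) (E(D) = √(-3 + D)*D² = D²*√(-3 + D))
(-478 + (1 + E(2 - 1*5))²)² = (-478 + (1 + (2 - 1*5)²*√(-3 + (2 - 1*5)))²)² = (-478 + (1 + (2 - 5)²*√(-3 + (2 - 5)))²)² = (-478 + (1 + (-3)²*√(-3 - 3))²)² = (-478 + (1 + 9*√(-6))²)² = (-478 + (1 + 9*(I*√6))²)² = (-478 + (1 + 9*I*√6)²)²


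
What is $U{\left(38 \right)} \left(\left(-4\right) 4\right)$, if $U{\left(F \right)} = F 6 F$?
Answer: $-138624$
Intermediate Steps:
$U{\left(F \right)} = 6 F^{2}$ ($U{\left(F \right)} = 6 F F = 6 F^{2}$)
$U{\left(38 \right)} \left(\left(-4\right) 4\right) = 6 \cdot 38^{2} \left(\left(-4\right) 4\right) = 6 \cdot 1444 \left(-16\right) = 8664 \left(-16\right) = -138624$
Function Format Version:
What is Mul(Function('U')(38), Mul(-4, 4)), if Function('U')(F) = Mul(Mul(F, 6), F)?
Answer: -138624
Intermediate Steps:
Function('U')(F) = Mul(6, Pow(F, 2)) (Function('U')(F) = Mul(Mul(6, F), F) = Mul(6, Pow(F, 2)))
Mul(Function('U')(38), Mul(-4, 4)) = Mul(Mul(6, Pow(38, 2)), Mul(-4, 4)) = Mul(Mul(6, 1444), -16) = Mul(8664, -16) = -138624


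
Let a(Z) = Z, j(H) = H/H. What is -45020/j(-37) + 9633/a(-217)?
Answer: -9778973/217 ≈ -45064.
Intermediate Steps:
j(H) = 1
-45020/j(-37) + 9633/a(-217) = -45020/1 + 9633/(-217) = -45020*1 + 9633*(-1/217) = -45020 - 9633/217 = -9778973/217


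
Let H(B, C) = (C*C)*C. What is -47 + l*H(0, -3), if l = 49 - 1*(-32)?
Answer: -2234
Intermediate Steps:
H(B, C) = C**3 (H(B, C) = C**2*C = C**3)
l = 81 (l = 49 + 32 = 81)
-47 + l*H(0, -3) = -47 + 81*(-3)**3 = -47 + 81*(-27) = -47 - 2187 = -2234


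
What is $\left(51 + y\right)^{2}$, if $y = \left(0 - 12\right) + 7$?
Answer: $2116$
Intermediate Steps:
$y = -5$ ($y = -12 + 7 = -5$)
$\left(51 + y\right)^{2} = \left(51 - 5\right)^{2} = 46^{2} = 2116$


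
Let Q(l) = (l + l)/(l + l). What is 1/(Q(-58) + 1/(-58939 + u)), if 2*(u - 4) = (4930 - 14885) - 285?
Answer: 64055/64054 ≈ 1.0000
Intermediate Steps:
Q(l) = 1 (Q(l) = (2*l)/((2*l)) = (2*l)*(1/(2*l)) = 1)
u = -5116 (u = 4 + ((4930 - 14885) - 285)/2 = 4 + (-9955 - 285)/2 = 4 + (1/2)*(-10240) = 4 - 5120 = -5116)
1/(Q(-58) + 1/(-58939 + u)) = 1/(1 + 1/(-58939 - 5116)) = 1/(1 + 1/(-64055)) = 1/(1 - 1/64055) = 1/(64054/64055) = 64055/64054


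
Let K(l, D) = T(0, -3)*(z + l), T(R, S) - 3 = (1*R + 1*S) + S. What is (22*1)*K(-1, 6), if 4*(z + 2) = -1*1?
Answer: 429/2 ≈ 214.50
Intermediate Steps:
T(R, S) = 3 + R + 2*S (T(R, S) = 3 + ((1*R + 1*S) + S) = 3 + ((R + S) + S) = 3 + (R + 2*S) = 3 + R + 2*S)
z = -9/4 (z = -2 + (-1*1)/4 = -2 + (¼)*(-1) = -2 - ¼ = -9/4 ≈ -2.2500)
K(l, D) = 27/4 - 3*l (K(l, D) = (3 + 0 + 2*(-3))*(-9/4 + l) = (3 + 0 - 6)*(-9/4 + l) = -3*(-9/4 + l) = 27/4 - 3*l)
(22*1)*K(-1, 6) = (22*1)*(27/4 - 3*(-1)) = 22*(27/4 + 3) = 22*(39/4) = 429/2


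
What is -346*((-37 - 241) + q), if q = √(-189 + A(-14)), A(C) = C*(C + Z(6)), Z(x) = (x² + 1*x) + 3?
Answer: 96188 - 346*I*√623 ≈ 96188.0 - 8636.2*I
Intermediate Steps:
Z(x) = 3 + x + x² (Z(x) = (x² + x) + 3 = (x + x²) + 3 = 3 + x + x²)
A(C) = C*(45 + C) (A(C) = C*(C + (3 + 6 + 6²)) = C*(C + (3 + 6 + 36)) = C*(C + 45) = C*(45 + C))
q = I*√623 (q = √(-189 - 14*(45 - 14)) = √(-189 - 14*31) = √(-189 - 434) = √(-623) = I*√623 ≈ 24.96*I)
-346*((-37 - 241) + q) = -346*((-37 - 241) + I*√623) = -346*(-278 + I*√623) = 96188 - 346*I*√623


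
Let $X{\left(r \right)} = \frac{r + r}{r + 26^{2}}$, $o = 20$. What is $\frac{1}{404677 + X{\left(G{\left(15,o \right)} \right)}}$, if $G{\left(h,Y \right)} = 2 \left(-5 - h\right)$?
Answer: $\frac{159}{64343623} \approx 2.4711 \cdot 10^{-6}$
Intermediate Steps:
$G{\left(h,Y \right)} = -10 - 2 h$
$X{\left(r \right)} = \frac{2 r}{676 + r}$ ($X{\left(r \right)} = \frac{2 r}{r + 676} = \frac{2 r}{676 + r}$)
$\frac{1}{404677 + X{\left(G{\left(15,o \right)} \right)}} = \frac{1}{404677 + \frac{2 \left(-10 - 30\right)}{676 - 40}} = \frac{1}{404677 + 2 \left(-40\right) \frac{1}{676 - 40}} = \frac{1}{404677 + 2 \left(-40\right) \frac{1}{636}} = \frac{1}{404677 - \frac{20}{159}} = \frac{1}{\frac{64343623}{159}} = \frac{159}{64343623}$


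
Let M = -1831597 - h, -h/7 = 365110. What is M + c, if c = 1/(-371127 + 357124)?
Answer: 10140594518/14003 ≈ 7.2417e+5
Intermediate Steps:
h = -2555770 (h = -7*365110 = -2555770)
M = 724173 (M = -1831597 - 1*(-2555770) = -1831597 + 2555770 = 724173)
c = -1/14003 (c = 1/(-14003) = -1/14003 ≈ -7.1413e-5)
M + c = 724173 - 1/14003 = 10140594518/14003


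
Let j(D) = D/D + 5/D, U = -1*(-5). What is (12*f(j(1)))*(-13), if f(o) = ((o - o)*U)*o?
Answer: 0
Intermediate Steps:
U = 5
j(D) = 1 + 5/D
f(o) = 0 (f(o) = ((o - o)*5)*o = (0*5)*o = 0*o = 0)
(12*f(j(1)))*(-13) = (12*0)*(-13) = 0*(-13) = 0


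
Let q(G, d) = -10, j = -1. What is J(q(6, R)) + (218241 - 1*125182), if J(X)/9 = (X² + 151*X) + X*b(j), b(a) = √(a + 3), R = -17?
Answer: 80369 - 90*√2 ≈ 80242.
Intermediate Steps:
b(a) = √(3 + a)
J(X) = 9*X² + 1359*X + 9*X*√2 (J(X) = 9*((X² + 151*X) + X*√(3 - 1)) = 9*((X² + 151*X) + X*√2) = 9*(X² + 151*X + X*√2) = 9*X² + 1359*X + 9*X*√2)
J(q(6, R)) + (218241 - 1*125182) = 9*(-10)*(151 - 10 + √2) + (218241 - 1*125182) = 9*(-10)*(141 + √2) + (218241 - 125182) = (-12690 - 90*√2) + 93059 = 80369 - 90*√2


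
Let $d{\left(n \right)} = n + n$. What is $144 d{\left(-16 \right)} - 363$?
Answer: $-4971$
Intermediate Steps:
$d{\left(n \right)} = 2 n$
$144 d{\left(-16 \right)} - 363 = 144 \cdot 2 \left(-16\right) - 363 = 144 \left(-32\right) - 363 = -4608 - 363 = -4971$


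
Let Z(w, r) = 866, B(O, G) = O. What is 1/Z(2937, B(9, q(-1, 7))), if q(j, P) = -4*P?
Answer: 1/866 ≈ 0.0011547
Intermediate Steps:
1/Z(2937, B(9, q(-1, 7))) = 1/866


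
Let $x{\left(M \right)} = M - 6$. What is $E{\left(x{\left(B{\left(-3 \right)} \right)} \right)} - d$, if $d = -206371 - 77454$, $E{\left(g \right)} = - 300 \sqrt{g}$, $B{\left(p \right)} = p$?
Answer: $283825 - 900 i \approx 2.8383 \cdot 10^{5} - 900.0 i$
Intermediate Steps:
$x{\left(M \right)} = -6 + M$
$d = -283825$
$E{\left(x{\left(B{\left(-3 \right)} \right)} \right)} - d = - 300 \sqrt{-6 - 3} - -283825 = - 300 \sqrt{-9} + 283825 = - 300 \cdot 3 i + 283825 = - 900 i + 283825 = 283825 - 900 i$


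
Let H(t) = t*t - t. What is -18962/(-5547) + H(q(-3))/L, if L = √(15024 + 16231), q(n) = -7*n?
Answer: 18962/5547 + 12*√31255/893 ≈ 5.7941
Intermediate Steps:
H(t) = t² - t
L = √31255 ≈ 176.79
-18962/(-5547) + H(q(-3))/L = -18962/(-5547) + ((-7*(-3))*(-1 - 7*(-3)))/(√31255) = -18962*(-1/5547) + (21*(-1 + 21))*(√31255/31255) = 18962/5547 + (21*20)*(√31255/31255) = 18962/5547 + 420*(√31255/31255) = 18962/5547 + 12*√31255/893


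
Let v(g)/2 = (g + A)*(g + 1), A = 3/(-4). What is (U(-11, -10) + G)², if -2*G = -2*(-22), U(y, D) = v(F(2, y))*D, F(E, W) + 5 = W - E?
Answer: 40921609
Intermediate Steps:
A = -¾ (A = 3*(-¼) = -¾ ≈ -0.75000)
F(E, W) = -5 + W - E (F(E, W) = -5 + (W - E) = -5 + W - E)
v(g) = 2*(1 + g)*(-¾ + g) (v(g) = 2*((g - ¾)*(g + 1)) = 2*((-¾ + g)*(1 + g)) = 2*((1 + g)*(-¾ + g)) = 2*(1 + g)*(-¾ + g))
U(y, D) = D*(-5 + y/2 + 2*(-7 + y)²) (U(y, D) = (-3/2 + (-5 + y - 1*2)/2 + 2*(-5 + y - 1*2)²)*D = (-3/2 + (-5 + y - 2)/2 + 2*(-5 + y - 2)²)*D = (-3/2 + (-7 + y)/2 + 2*(-7 + y)²)*D = (-3/2 + (-7/2 + y/2) + 2*(-7 + y)²)*D = (-5 + y/2 + 2*(-7 + y)²)*D = D*(-5 + y/2 + 2*(-7 + y)²))
G = -22 (G = -(-1)*(-22) = -½*44 = -22)
(U(-11, -10) + G)² = ((½)*(-10)*(-10 - 11 + 4*(-7 - 11)²) - 22)² = ((½)*(-10)*(-10 - 11 + 4*(-18)²) - 22)² = ((½)*(-10)*(-10 - 11 + 4*324) - 22)² = ((½)*(-10)*(-10 - 11 + 1296) - 22)² = ((½)*(-10)*1275 - 22)² = (-6375 - 22)² = (-6397)² = 40921609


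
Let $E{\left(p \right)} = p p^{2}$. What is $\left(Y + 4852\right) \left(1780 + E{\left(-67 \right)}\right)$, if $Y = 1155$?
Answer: $-1795990881$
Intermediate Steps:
$E{\left(p \right)} = p^{3}$
$\left(Y + 4852\right) \left(1780 + E{\left(-67 \right)}\right) = \left(1155 + 4852\right) \left(1780 + \left(-67\right)^{3}\right) = 6007 \left(1780 - 300763\right) = 6007 \left(-298983\right) = -1795990881$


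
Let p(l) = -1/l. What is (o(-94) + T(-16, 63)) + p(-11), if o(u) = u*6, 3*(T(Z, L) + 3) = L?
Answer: -6005/11 ≈ -545.91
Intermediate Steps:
T(Z, L) = -3 + L/3
o(u) = 6*u
(o(-94) + T(-16, 63)) + p(-11) = (6*(-94) + (-3 + (⅓)*63)) - 1/(-11) = (-564 + (-3 + 21)) - 1*(-1/11) = (-564 + 18) + 1/11 = -546 + 1/11 = -6005/11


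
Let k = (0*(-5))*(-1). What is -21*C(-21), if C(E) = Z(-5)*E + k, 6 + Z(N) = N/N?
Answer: -2205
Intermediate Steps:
Z(N) = -5 (Z(N) = -6 + N/N = -6 + 1 = -5)
k = 0 (k = 0*(-1) = 0)
C(E) = -5*E (C(E) = -5*E + 0 = -5*E)
-21*C(-21) = -(-105)*(-21) = -21*105 = -2205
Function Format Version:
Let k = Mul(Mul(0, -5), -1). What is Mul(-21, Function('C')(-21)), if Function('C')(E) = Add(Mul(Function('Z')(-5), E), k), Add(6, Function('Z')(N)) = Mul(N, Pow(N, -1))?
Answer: -2205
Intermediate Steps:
Function('Z')(N) = -5 (Function('Z')(N) = Add(-6, Mul(N, Pow(N, -1))) = Add(-6, 1) = -5)
k = 0 (k = Mul(0, -1) = 0)
Function('C')(E) = Mul(-5, E) (Function('C')(E) = Add(Mul(-5, E), 0) = Mul(-5, E))
Mul(-21, Function('C')(-21)) = Mul(-21, Mul(-5, -21)) = Mul(-21, 105) = -2205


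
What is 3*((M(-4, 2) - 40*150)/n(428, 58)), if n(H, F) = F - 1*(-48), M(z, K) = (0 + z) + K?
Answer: -9003/53 ≈ -169.87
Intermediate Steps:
M(z, K) = K + z (M(z, K) = z + K = K + z)
n(H, F) = 48 + F (n(H, F) = F + 48 = 48 + F)
3*((M(-4, 2) - 40*150)/n(428, 58)) = 3*(((2 - 4) - 40*150)/(48 + 58)) = 3*((-2 - 6000)/106) = 3*(-6002*1/106) = 3*(-3001/53) = -9003/53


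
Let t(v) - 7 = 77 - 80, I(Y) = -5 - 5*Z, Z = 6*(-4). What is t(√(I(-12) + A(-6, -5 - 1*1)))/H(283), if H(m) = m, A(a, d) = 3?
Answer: 4/283 ≈ 0.014134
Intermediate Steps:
Z = -24
I(Y) = 115 (I(Y) = -5 - 5*(-24) = -5 + 120 = 115)
t(v) = 4 (t(v) = 7 + (77 - 80) = 7 - 3 = 4)
t(√(I(-12) + A(-6, -5 - 1*1)))/H(283) = 4/283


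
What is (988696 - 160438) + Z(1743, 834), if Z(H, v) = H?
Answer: 830001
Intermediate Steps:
(988696 - 160438) + Z(1743, 834) = (988696 - 160438) + 1743 = 828258 + 1743 = 830001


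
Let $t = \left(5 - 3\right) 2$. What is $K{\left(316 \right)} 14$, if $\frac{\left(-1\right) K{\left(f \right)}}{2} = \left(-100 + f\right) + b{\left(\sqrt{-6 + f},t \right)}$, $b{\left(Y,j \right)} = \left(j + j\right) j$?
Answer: $-6944$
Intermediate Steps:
$t = 4$ ($t = 2 \cdot 2 = 4$)
$b{\left(Y,j \right)} = 2 j^{2}$ ($b{\left(Y,j \right)} = 2 j j = 2 j^{2}$)
$K{\left(f \right)} = 136 - 2 f$ ($K{\left(f \right)} = - 2 \left(\left(-100 + f\right) + 2 \cdot 4^{2}\right) = - 2 \left(\left(-100 + f\right) + 2 \cdot 16\right) = - 2 \left(\left(-100 + f\right) + 32\right) = - 2 \left(-68 + f\right) = 136 - 2 f$)
$K{\left(316 \right)} 14 = \left(136 - 632\right) 14 = \left(-496\right) 14 = -6944$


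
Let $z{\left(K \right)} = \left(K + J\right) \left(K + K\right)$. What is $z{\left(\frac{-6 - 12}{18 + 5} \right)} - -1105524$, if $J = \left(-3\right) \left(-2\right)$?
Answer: $\frac{584817876}{529} \approx 1.1055 \cdot 10^{6}$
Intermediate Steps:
$J = 6$
$z{\left(K \right)} = 2 K \left(6 + K\right)$ ($z{\left(K \right)} = \left(K + 6\right) \left(K + K\right) = \left(6 + K\right) 2 K = 2 K \left(6 + K\right)$)
$z{\left(\frac{-6 - 12}{18 + 5} \right)} - -1105524 = 2 \frac{-6 - 12}{18 + 5} \left(6 + \frac{-6 - 12}{18 + 5}\right) - -1105524 = 2 \frac{-6 - 12}{23} \left(6 + \frac{-6 - 12}{23}\right) + 1105524 = 2 \left(-6 - 12\right) \frac{1}{23} \left(6 + \left(-6 - 12\right) \frac{1}{23}\right) + 1105524 = 2 \left(\left(-18\right) \frac{1}{23}\right) \left(6 - \frac{18}{23}\right) + 1105524 = 2 \left(- \frac{18}{23}\right) \left(6 - \frac{18}{23}\right) + 1105524 = 2 \left(- \frac{18}{23}\right) \frac{120}{23} + 1105524 = - \frac{4320}{529} + 1105524 = \frac{584817876}{529}$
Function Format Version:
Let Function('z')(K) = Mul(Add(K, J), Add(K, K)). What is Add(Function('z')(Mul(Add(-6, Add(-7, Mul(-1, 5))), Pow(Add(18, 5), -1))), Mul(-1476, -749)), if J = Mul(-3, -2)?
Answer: Rational(584817876, 529) ≈ 1.1055e+6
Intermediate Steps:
J = 6
Function('z')(K) = Mul(2, K, Add(6, K)) (Function('z')(K) = Mul(Add(K, 6), Add(K, K)) = Mul(Add(6, K), Mul(2, K)) = Mul(2, K, Add(6, K)))
Add(Function('z')(Mul(Add(-6, Add(-7, Mul(-1, 5))), Pow(Add(18, 5), -1))), Mul(-1476, -749)) = Add(Mul(2, Mul(Add(-6, Add(-7, Mul(-1, 5))), Pow(Add(18, 5), -1)), Add(6, Mul(Add(-6, Add(-7, Mul(-1, 5))), Pow(Add(18, 5), -1)))), Mul(-1476, -749)) = Add(Mul(2, Mul(Add(-6, Add(-7, -5)), Pow(23, -1)), Add(6, Mul(Add(-6, Add(-7, -5)), Pow(23, -1)))), 1105524) = Add(Mul(2, Mul(Add(-6, -12), Rational(1, 23)), Add(6, Mul(Add(-6, -12), Rational(1, 23)))), 1105524) = Add(Mul(2, Mul(-18, Rational(1, 23)), Add(6, Mul(-18, Rational(1, 23)))), 1105524) = Add(Mul(2, Rational(-18, 23), Add(6, Rational(-18, 23))), 1105524) = Add(Mul(2, Rational(-18, 23), Rational(120, 23)), 1105524) = Add(Rational(-4320, 529), 1105524) = Rational(584817876, 529)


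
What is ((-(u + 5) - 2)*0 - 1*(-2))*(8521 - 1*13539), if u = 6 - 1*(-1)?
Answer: -10036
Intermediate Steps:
u = 7 (u = 6 + 1 = 7)
((-(u + 5) - 2)*0 - 1*(-2))*(8521 - 1*13539) = ((-(7 + 5) - 2)*0 - 1*(-2))*(8521 - 1*13539) = ((-1*12 - 2)*0 + 2)*(8521 - 13539) = ((-12 - 2)*0 + 2)*(-5018) = (-14*0 + 2)*(-5018) = (0 + 2)*(-5018) = 2*(-5018) = -10036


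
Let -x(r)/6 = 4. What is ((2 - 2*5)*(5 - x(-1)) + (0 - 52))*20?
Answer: -5680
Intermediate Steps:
x(r) = -24 (x(r) = -6*4 = -24)
((2 - 2*5)*(5 - x(-1)) + (0 - 52))*20 = ((2 - 2*5)*(5 - 1*(-24)) + (0 - 52))*20 = ((2 - 10)*(5 + 24) - 52)*20 = (-8*29 - 52)*20 = (-232 - 52)*20 = -284*20 = -5680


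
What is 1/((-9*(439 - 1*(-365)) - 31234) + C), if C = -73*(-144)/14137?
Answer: -14137/543839878 ≈ -2.5995e-5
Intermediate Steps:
C = 10512/14137 (C = 10512*(1/14137) = 10512/14137 ≈ 0.74358)
1/((-9*(439 - 1*(-365)) - 31234) + C) = 1/((-9*(439 - 1*(-365)) - 31234) + 10512/14137) = 1/((-9*(439 + 365) - 31234) + 10512/14137) = 1/((-9*804 - 31234) + 10512/14137) = 1/((-7236 - 31234) + 10512/14137) = 1/(-38470 + 10512/14137) = 1/(-543839878/14137) = -14137/543839878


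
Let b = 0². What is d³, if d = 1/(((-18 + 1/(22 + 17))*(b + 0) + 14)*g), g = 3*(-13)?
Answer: -1/162771336 ≈ -6.1436e-9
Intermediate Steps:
g = -39
b = 0
d = -1/546 (d = 1/(((-18 + 1/(22 + 17))*(0 + 0) + 14)*(-39)) = -1/39/((-18 + 1/39)*0 + 14) = -1/39/(-701/39*0 + 14) = -1/39/(0 + 14) = -1/39/14 = (1/14)*(-1/39) = -1/546 ≈ -0.0018315)
d³ = (-1/546)³ = -1/162771336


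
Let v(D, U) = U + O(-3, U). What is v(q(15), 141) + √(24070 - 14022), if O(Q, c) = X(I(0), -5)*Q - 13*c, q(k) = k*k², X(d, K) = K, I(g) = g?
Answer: -1677 + 8*√157 ≈ -1576.8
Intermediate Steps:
q(k) = k³
O(Q, c) = -13*c - 5*Q (O(Q, c) = -5*Q - 13*c = -13*c - 5*Q)
v(D, U) = 15 - 12*U (v(D, U) = U + (-13*U - 5*(-3)) = U + (-13*U + 15) = U + (15 - 13*U) = 15 - 12*U)
v(q(15), 141) + √(24070 - 14022) = (15 - 12*141) + √(24070 - 14022) = (15 - 1692) + √10048 = -1677 + 8*√157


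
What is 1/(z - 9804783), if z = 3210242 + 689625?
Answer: -1/5904916 ≈ -1.6935e-7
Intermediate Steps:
z = 3899867
1/(z - 9804783) = 1/(3899867 - 9804783) = 1/(-5904916) = -1/5904916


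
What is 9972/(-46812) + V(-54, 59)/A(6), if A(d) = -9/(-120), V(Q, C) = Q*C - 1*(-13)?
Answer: -495117413/11703 ≈ -42307.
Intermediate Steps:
V(Q, C) = 13 + C*Q (V(Q, C) = C*Q + 13 = 13 + C*Q)
A(d) = 3/40 (A(d) = -9*(-1/120) = 3/40)
9972/(-46812) + V(-54, 59)/A(6) = 9972/(-46812) + (13 + 59*(-54))/(3/40) = 9972*(-1/46812) + (13 - 3186)*(40/3) = -831/3901 - 3173*40/3 = -831/3901 - 126920/3 = -495117413/11703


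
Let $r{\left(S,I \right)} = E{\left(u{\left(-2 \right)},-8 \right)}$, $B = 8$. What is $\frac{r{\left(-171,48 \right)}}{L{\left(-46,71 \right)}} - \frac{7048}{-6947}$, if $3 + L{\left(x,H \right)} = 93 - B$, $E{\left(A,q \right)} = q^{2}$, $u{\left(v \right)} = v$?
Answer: $\frac{511272}{284827} \approx 1.795$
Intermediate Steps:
$r{\left(S,I \right)} = 64$ ($r{\left(S,I \right)} = \left(-8\right)^{2} = 64$)
$L{\left(x,H \right)} = 82$ ($L{\left(x,H \right)} = -3 + \left(93 - 8\right) = -3 + 85 = 82$)
$\frac{r{\left(-171,48 \right)}}{L{\left(-46,71 \right)}} - \frac{7048}{-6947} = \frac{64}{82} - \frac{7048}{-6947} = 64 \cdot \frac{1}{82} - - \frac{7048}{6947} = \frac{32}{41} + \frac{7048}{6947} = \frac{511272}{284827}$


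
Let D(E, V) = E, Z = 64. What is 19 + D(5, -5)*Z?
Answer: 339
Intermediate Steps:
19 + D(5, -5)*Z = 19 + 5*64 = 19 + 320 = 339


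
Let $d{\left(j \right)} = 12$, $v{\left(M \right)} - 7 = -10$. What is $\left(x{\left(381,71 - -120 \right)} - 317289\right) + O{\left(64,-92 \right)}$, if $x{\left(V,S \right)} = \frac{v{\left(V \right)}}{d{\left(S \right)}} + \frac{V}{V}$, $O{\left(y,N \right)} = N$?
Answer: $- \frac{1269521}{4} \approx -3.1738 \cdot 10^{5}$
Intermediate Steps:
$v{\left(M \right)} = -3$ ($v{\left(M \right)} = 7 - 10 = -3$)
$x{\left(V,S \right)} = \frac{3}{4}$ ($x{\left(V,S \right)} = - \frac{3}{12} + \frac{V}{V} = \left(-3\right) \frac{1}{12} + 1 = - \frac{1}{4} + 1 = \frac{3}{4}$)
$\left(x{\left(381,71 - -120 \right)} - 317289\right) + O{\left(64,-92 \right)} = \left(\frac{3}{4} - 317289\right) - 92 = - \frac{1269153}{4} - 92 = - \frac{1269521}{4}$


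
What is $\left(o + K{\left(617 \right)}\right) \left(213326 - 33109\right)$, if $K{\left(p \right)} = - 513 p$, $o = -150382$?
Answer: $-84143857951$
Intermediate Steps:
$\left(o + K{\left(617 \right)}\right) \left(213326 - 33109\right) = \left(-150382 - 316521\right) \left(213326 - 33109\right) = \left(-150382 - 316521\right) 180217 = \left(-466903\right) 180217 = -84143857951$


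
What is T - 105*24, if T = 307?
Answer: -2213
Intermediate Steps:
T - 105*24 = 307 - 105*24 = 307 - 2520 = -2213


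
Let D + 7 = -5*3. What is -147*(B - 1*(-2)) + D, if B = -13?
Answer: 1595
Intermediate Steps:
D = -22 (D = -7 - 5*3 = -7 - 15 = -22)
-147*(B - 1*(-2)) + D = -147*(-13 - 1*(-2)) - 22 = -147*(-13 + 2) - 22 = -147*(-11) - 22 = 1617 - 22 = 1595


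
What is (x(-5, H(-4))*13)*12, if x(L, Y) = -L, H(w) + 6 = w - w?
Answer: 780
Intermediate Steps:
H(w) = -6 (H(w) = -6 + (w - w) = -6 + 0 = -6)
(x(-5, H(-4))*13)*12 = (-1*(-5)*13)*12 = (5*13)*12 = 65*12 = 780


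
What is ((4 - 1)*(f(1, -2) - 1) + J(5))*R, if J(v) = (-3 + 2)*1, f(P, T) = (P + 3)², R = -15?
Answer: -660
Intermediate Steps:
f(P, T) = (3 + P)²
J(v) = -1 (J(v) = -1*1 = -1)
((4 - 1)*(f(1, -2) - 1) + J(5))*R = ((4 - 1)*((3 + 1)² - 1) - 1)*(-15) = (3*(4² - 1) - 1)*(-15) = (3*(16 - 1) - 1)*(-15) = (3*15 - 1)*(-15) = (45 - 1)*(-15) = 44*(-15) = -660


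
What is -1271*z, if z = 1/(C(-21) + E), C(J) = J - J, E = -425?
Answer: 1271/425 ≈ 2.9906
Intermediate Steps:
C(J) = 0
z = -1/425 (z = 1/(0 - 425) = 1/(-425) = -1/425 ≈ -0.0023529)
-1271*z = -1271*(-1/425) = 1271/425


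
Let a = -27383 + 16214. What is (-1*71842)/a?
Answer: 4226/657 ≈ 6.4323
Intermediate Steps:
a = -11169
(-1*71842)/a = -1*71842/(-11169) = -71842*(-1/11169) = 4226/657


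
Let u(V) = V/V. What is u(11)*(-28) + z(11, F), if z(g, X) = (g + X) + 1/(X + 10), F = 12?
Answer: -109/22 ≈ -4.9545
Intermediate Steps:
u(V) = 1
z(g, X) = X + g + 1/(10 + X) (z(g, X) = (X + g) + 1/(10 + X) = X + g + 1/(10 + X))
u(11)*(-28) + z(11, F) = 1*(-28) + (1 + 12**2 + 10*12 + 10*11 + 12*11)/(10 + 12) = -28 + (1 + 144 + 120 + 110 + 132)/22 = -28 + (1/22)*507 = -28 + 507/22 = -109/22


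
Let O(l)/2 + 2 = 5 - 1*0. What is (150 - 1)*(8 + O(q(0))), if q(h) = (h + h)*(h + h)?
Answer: 2086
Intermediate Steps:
q(h) = 4*h**2 (q(h) = (2*h)*(2*h) = 4*h**2)
O(l) = 6 (O(l) = -4 + 2*(5 - 1*0) = -4 + 2*(5 + 0) = -4 + 2*5 = -4 + 10 = 6)
(150 - 1)*(8 + O(q(0))) = (150 - 1)*(8 + 6) = 149*14 = 2086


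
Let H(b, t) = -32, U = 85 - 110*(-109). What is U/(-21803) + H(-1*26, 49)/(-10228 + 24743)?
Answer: -175966321/316470545 ≈ -0.55603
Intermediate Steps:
U = 12075 (U = 85 + 11990 = 12075)
U/(-21803) + H(-1*26, 49)/(-10228 + 24743) = 12075/(-21803) - 32/(-10228 + 24743) = 12075*(-1/21803) - 32/14515 = -12075/21803 - 32*1/14515 = -12075/21803 - 32/14515 = -175966321/316470545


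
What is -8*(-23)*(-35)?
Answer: -6440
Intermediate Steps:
-8*(-23)*(-35) = 184*(-35) = -6440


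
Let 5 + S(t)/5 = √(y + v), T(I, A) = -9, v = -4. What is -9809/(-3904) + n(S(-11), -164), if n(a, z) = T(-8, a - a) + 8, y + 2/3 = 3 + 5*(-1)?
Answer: 5905/3904 ≈ 1.5126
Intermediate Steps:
y = -8/3 (y = -⅔ + (3 + 5*(-1)) = -⅔ + (3 - 5) = -⅔ - 2 = -8/3 ≈ -2.6667)
S(t) = -25 + 10*I*√15/3 (S(t) = -25 + 5*√(-8/3 - 4) = -25 + 5*√(-20/3) = -25 + 5*(2*I*√15/3) = -25 + 10*I*√15/3)
n(a, z) = -1 (n(a, z) = -9 + 8 = -1)
-9809/(-3904) + n(S(-11), -164) = -9809/(-3904) - 1 = -9809*(-1/3904) - 1 = 9809/3904 - 1 = 5905/3904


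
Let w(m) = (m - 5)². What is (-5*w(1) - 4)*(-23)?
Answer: 1932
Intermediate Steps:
w(m) = (-5 + m)²
(-5*w(1) - 4)*(-23) = (-5*(-5 + 1)² - 4)*(-23) = (-5*(-4)² - 4)*(-23) = (-5*16 - 4)*(-23) = (-80 - 4)*(-23) = -84*(-23) = 1932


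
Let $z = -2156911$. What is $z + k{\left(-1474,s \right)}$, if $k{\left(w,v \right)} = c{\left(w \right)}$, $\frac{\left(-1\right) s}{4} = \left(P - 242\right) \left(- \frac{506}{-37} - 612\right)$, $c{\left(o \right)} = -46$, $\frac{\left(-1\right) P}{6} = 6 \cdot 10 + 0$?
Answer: $-2156957$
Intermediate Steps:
$P = -360$ ($P = - 6 \left(6 \cdot 10 + 0\right) = - 6 \left(60 + 0\right) = \left(-6\right) 60 = -360$)
$s = - \frac{53308304}{37}$ ($s = - 4 \left(-360 - 242\right) \left(- \frac{506}{-37} - 612\right) = - 4 \left(- 602 \left(\left(-506\right) \left(- \frac{1}{37}\right) - 612\right)\right) = - 4 \left(- 602 \left(\frac{506}{37} - 612\right)\right) = - 4 \left(\left(-602\right) \left(- \frac{22138}{37}\right)\right) = \left(-4\right) \frac{13327076}{37} = - \frac{53308304}{37} \approx -1.4408 \cdot 10^{6}$)
$k{\left(w,v \right)} = -46$
$z + k{\left(-1474,s \right)} = -2156911 - 46 = -2156957$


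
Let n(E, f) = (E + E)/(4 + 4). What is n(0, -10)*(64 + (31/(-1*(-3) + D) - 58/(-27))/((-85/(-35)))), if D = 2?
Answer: 0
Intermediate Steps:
n(E, f) = E/4 (n(E, f) = (2*E)/8 = (2*E)*(⅛) = E/4)
n(0, -10)*(64 + (31/(-1*(-3) + D) - 58/(-27))/((-85/(-35)))) = ((¼)*0)*(64 + (31/(-1*(-3) + 2) - 58/(-27))/((-85/(-35)))) = 0*(64 + (31/(3 + 2) - 58*(-1/27))/((-85*(-1/35)))) = 0*(64 + (31/5 + 58/27)/(17/7)) = 0*(64 + (31*(⅕) + 58/27)*(7/17)) = 0*(64 + (31/5 + 58/27)*(7/17)) = 0*(64 + (1127/135)*(7/17)) = 0*(64 + 7889/2295) = 0*(154769/2295) = 0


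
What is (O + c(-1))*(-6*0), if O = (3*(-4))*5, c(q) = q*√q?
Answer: 0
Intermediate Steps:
c(q) = q^(3/2)
O = -60 (O = -12*5 = -60)
(O + c(-1))*(-6*0) = (-60 + (-1)^(3/2))*(-6*0) = (-60 - I)*0 = 0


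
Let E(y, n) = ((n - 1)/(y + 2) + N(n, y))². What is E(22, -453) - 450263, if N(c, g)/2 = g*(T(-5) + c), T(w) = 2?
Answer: 56748268153/144 ≈ 3.9409e+8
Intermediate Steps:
N(c, g) = 2*g*(2 + c) (N(c, g) = 2*(g*(2 + c)) = 2*g*(2 + c))
E(y, n) = ((-1 + n)/(2 + y) + 2*y*(2 + n))² (E(y, n) = ((n - 1)/(y + 2) + 2*y*(2 + n))² = ((-1 + n)/(2 + y) + 2*y*(2 + n))²)
E(22, -453) - 450263 = (-1 - 453 + 2*22²*(2 - 453) + 4*22*(2 - 453))²/(2 + 22)² - 450263 = (-1 - 453 + 2*484*(-451) + 4*22*(-451))²/24² - 450263 = (-1 - 453 - 436568 - 39688)²/576 - 450263 = (1/576)*(-476710)² - 450263 = (1/576)*227252424100 - 450263 = 56813106025/144 - 450263 = 56748268153/144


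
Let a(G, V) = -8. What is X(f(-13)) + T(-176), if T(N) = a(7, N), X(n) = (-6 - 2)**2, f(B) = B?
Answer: 56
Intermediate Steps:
X(n) = 64 (X(n) = (-8)**2 = 64)
T(N) = -8
X(f(-13)) + T(-176) = 64 - 8 = 56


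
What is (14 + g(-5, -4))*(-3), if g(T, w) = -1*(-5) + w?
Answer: -45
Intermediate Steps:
g(T, w) = 5 + w
(14 + g(-5, -4))*(-3) = (14 + (5 - 4))*(-3) = (14 + 1)*(-3) = 15*(-3) = -45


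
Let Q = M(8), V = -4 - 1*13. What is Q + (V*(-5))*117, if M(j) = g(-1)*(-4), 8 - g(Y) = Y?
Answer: 9909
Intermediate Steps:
g(Y) = 8 - Y
V = -17 (V = -4 - 13 = -17)
M(j) = -36 (M(j) = (8 - 1*(-1))*(-4) = (8 + 1)*(-4) = 9*(-4) = -36)
Q = -36
Q + (V*(-5))*117 = -36 - 17*(-5)*117 = -36 + 85*117 = -36 + 9945 = 9909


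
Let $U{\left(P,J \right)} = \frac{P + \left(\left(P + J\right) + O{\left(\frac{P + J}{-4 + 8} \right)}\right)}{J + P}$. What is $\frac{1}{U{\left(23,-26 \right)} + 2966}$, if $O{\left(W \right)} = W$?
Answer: $\frac{12}{35515} \approx 0.00033789$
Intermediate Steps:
$U{\left(P,J \right)} = \frac{\frac{5 J}{4} + \frac{9 P}{4}}{J + P}$ ($U{\left(P,J \right)} = \frac{P + \left(\left(P + J\right) + \frac{P + J}{-4 + 8}\right)}{J + P} = \frac{P + \left(\left(J + P\right) + \frac{J + P}{4}\right)}{J + P} = \frac{P + \left(\left(J + P\right) + \left(J + P\right) \frac{1}{4}\right)}{J + P} = \frac{P + \left(\left(J + P\right) + \left(\frac{J}{4} + \frac{P}{4}\right)\right)}{J + P} = \frac{P + \left(\frac{5 J}{4} + \frac{5 P}{4}\right)}{J + P} = \frac{\frac{5 J}{4} + \frac{9 P}{4}}{J + P}$)
$\frac{1}{U{\left(23,-26 \right)} + 2966} = \frac{1}{\frac{5 \left(-26\right) + 9 \cdot 23}{4 \left(-26 + 23\right)} + 2966} = \frac{1}{\frac{-130 + 207}{4 \left(-3\right)} + 2966} = \frac{1}{\frac{1}{4} \left(- \frac{1}{3}\right) 77 + 2966} = \frac{1}{- \frac{77}{12} + 2966} = \frac{1}{\frac{35515}{12}} = \frac{12}{35515}$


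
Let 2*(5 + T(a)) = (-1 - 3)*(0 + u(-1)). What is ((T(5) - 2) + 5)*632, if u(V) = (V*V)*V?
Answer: 0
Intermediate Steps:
u(V) = V**3 (u(V) = V**2*V = V**3)
T(a) = -3 (T(a) = -5 + ((-1 - 3)*(0 + (-1)**3))/2 = -5 + (-4*(0 - 1))/2 = -5 + (-4*(-1))/2 = -5 + (1/2)*4 = -5 + 2 = -3)
((T(5) - 2) + 5)*632 = ((-3 - 2) + 5)*632 = (-5 + 5)*632 = 0*632 = 0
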